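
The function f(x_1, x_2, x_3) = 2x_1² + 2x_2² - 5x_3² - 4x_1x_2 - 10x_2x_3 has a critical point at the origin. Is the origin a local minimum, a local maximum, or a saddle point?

The Hessian at the origin is H = [[4, -4, 0], [-4, 4, -10], [0, -10, -10]].
H is indefinite, so the origin is a saddle point.

saddle point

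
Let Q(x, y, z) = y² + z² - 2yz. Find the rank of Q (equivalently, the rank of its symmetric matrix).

1

The symmetric matrix is A = [[0, 0, 0], [0, 1, -1], [0, -1, 1]].
Row-reducing A symmetrically gives the diagonal entries 0, 1, 0.
That gives 1 positive, 2 zero pivots.
The rank is the number of nonzero pivots: 1.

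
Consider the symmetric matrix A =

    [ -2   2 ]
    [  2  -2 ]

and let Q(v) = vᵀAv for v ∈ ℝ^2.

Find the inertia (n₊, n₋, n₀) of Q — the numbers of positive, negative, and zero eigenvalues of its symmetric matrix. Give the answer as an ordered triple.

(0, 1, 1)

Row-reducing A symmetrically gives the diagonal entries -2, 0.
Counting signs: 1 negative, 1 zero.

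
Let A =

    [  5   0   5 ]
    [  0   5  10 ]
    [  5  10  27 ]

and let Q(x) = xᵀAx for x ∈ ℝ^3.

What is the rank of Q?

Congruent diagonalization of A (simultaneous row and column reduction) yields pivots 5, 5, 2.
So there are 3 positive pivots.
The rank is the number of nonzero pivots: 3.

3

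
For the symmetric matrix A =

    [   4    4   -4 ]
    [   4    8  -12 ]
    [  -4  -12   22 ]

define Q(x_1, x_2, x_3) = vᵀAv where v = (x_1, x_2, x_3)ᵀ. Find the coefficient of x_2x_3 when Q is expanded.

The coefficient of x_2x_3 is A[2,3] + A[3,2] = 2·(-12) = -24.

-24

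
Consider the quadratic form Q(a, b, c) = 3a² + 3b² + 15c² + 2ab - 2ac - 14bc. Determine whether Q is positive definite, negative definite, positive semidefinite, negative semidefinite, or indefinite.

The symmetric matrix is A = [[3, 1, -1], [1, 3, -7], [-1, -7, 15]].
Applying the same elementary operations to the rows and columns of A produces a congruent diagonal matrix with entries 3, 8/3, -2.
So there are 2 positive, 1 negative pivots.
Hence Q is indefinite.

indefinite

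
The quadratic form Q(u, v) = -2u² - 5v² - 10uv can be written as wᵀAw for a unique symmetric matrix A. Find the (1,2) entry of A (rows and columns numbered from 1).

-5

The coefficient of u·v in Q is -10. For a symmetric A this equals A[1,2] + A[2,1] = 2·A[1,2].
So A[1,2] = -10/2 = -5.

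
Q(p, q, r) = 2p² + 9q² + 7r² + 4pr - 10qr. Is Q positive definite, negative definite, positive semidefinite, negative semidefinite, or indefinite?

positive definite

The symmetric matrix is A = [[2, 0, 2], [0, 9, -5], [2, -5, 7]].
Congruent diagonalization of A (simultaneous row and column reduction) yields pivots 2, 9, 20/9.
That gives 3 positive pivots.
Hence Q is positive definite.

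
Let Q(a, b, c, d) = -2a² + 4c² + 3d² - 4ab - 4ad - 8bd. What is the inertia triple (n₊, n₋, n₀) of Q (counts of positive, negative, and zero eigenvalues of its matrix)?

The associated matrix is A = [[-2, -2, 0, -2], [-2, 0, 0, -4], [0, 0, 4, 0], [-2, -4, 0, 3]].
Applying the same elementary operations to the rows and columns of A produces a congruent diagonal matrix with entries -2, 2, 4, 3.
That gives 3 positive, 1 negative pivots.

(3, 1, 0)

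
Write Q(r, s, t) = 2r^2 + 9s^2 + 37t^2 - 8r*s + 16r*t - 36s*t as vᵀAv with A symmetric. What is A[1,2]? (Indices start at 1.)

The coefficient of r·s in Q is -8. For a symmetric A this equals A[1,2] + A[2,1] = 2·A[1,2].
So A[1,2] = -8/2 = -4.

-4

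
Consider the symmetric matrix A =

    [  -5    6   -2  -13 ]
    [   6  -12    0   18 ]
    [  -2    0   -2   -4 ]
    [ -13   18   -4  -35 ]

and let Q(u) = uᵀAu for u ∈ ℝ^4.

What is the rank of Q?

2

Row-reducing A symmetrically gives the diagonal entries -5, -24/5, 0, 0.
Counting signs: 2 negative, 2 zero.
The rank is the number of nonzero pivots: 2.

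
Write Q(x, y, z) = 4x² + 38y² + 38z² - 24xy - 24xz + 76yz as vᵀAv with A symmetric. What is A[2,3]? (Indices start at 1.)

The coefficient of y·z in Q is 76. For a symmetric A this equals A[2,3] + A[3,2] = 2·A[2,3].
So A[2,3] = 76/2 = 38.

38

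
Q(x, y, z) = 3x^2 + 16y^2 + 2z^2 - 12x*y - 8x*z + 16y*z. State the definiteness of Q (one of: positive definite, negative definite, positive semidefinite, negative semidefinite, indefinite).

indefinite

The symmetric matrix is A = [[3, -6, -4], [-6, 16, 8], [-4, 8, 2]].
Symmetric row and column elimination reduces A to a congruent diagonal form with pivots 3, 4, -10/3.
Counting signs: 2 positive, 1 negative.
Hence Q is indefinite.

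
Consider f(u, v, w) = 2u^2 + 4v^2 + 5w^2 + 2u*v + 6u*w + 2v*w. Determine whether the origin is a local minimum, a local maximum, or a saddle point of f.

local minimum

The Hessian at the origin is H = [[4, 2, 6], [2, 8, 2], [6, 2, 10]].
An LDLᵀ factorisation of H has diagonal entries 4, 7, 6/7.
So there are 3 positive pivots.
H is positive definite, so the origin is a strict local minimum.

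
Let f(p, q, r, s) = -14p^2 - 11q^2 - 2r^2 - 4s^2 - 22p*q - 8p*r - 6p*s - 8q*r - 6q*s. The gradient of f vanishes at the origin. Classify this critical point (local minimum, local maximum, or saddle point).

The Hessian at the origin is H = [[-28, -22, -8, -6], [-22, -22, -8, -6], [-8, -8, -4, 0], [-6, -6, 0, -8]].
Row-reducing H symmetrically gives the diagonal entries -28, -33/7, -12/11, -2.
Counting signs: 4 negative.
H is negative definite, so the origin is a strict local maximum.

local maximum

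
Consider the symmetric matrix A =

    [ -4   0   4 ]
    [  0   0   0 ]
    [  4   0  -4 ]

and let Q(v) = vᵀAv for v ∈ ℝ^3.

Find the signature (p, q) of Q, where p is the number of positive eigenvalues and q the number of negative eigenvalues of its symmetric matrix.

Symmetric row and column elimination reduces A to a congruent diagonal form with pivots -4, 0, 0.
Counting signs: 1 negative, 2 zero.

(0, 1)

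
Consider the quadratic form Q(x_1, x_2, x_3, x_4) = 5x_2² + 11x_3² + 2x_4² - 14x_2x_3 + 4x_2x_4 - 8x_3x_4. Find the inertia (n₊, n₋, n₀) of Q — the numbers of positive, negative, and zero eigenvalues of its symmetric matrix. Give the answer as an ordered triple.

The associated matrix is A = [[0, 0, 0, 0], [0, 5, -7, 2], [0, -7, 11, -4], [0, 2, -4, 2]].
Row-reducing A symmetrically gives the diagonal entries 0, 5, 6/5, 0.
That gives 2 positive, 2 zero pivots.

(2, 0, 2)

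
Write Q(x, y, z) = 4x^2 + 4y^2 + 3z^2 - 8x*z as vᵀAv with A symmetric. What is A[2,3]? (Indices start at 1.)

0

The coefficient of y·z in Q is 0. For a symmetric A this equals A[2,3] + A[3,2] = 2·A[2,3].
So A[2,3] = 0/2 = 0.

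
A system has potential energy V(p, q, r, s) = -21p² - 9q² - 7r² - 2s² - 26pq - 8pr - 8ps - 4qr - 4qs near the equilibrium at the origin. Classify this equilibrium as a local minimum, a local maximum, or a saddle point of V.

The Hessian at the origin is H = [[-42, -26, -8, -8], [-26, -18, -4, -4], [-8, -4, -14, 0], [-8, -4, 0, -4]].
Symmetric row and column elimination reduces H to a congruent diagonal form with pivots -42, -40/21, -12, -5/3.
Counting signs: 4 negative.
H is negative definite, so the origin is a strict local maximum.

local maximum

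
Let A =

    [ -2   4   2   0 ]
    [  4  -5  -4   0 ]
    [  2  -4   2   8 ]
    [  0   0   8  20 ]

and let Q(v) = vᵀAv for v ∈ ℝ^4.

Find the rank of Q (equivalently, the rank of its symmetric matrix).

Symmetric row and column elimination reduces A to a congruent diagonal form with pivots -2, 3, 4, 4.
So there are 3 positive, 1 negative pivots.
The rank is the number of nonzero pivots: 4.

4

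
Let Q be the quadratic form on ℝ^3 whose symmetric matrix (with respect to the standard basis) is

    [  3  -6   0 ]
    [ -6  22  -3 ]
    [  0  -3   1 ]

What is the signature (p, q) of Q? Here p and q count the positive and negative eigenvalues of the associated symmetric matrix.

Congruent diagonalization of A (simultaneous row and column reduction) yields pivots 3, 10, 1/10.
So there are 3 positive pivots.

(3, 0)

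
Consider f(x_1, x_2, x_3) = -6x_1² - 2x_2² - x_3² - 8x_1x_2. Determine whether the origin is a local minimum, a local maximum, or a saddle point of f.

saddle point

The Hessian at the origin is H = [[-12, -8, 0], [-8, -4, 0], [0, 0, -2]].
An LDLᵀ factorisation of H has diagonal entries -12, 4/3, -2.
So there are 1 positive, 2 negative pivots.
H is indefinite, so the origin is a saddle point.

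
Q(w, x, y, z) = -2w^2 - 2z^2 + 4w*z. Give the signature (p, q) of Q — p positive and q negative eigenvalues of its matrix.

(0, 1)

Write A = [[-2, 0, 0, 2], [0, 0, 0, 0], [0, 0, 0, 0], [2, 0, 0, -2]].
Symmetric row and column elimination reduces A to a congruent diagonal form with pivots -2, 0, 0, 0.
That gives 1 negative, 3 zero pivots.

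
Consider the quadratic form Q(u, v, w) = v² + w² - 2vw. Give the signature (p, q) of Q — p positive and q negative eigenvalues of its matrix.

Write A = [[0, 0, 0], [0, 1, -1], [0, -1, 1]].
Applying the same elementary operations to the rows and columns of A produces a congruent diagonal matrix with entries 0, 1, 0.
Counting signs: 1 positive, 2 zero.

(1, 0)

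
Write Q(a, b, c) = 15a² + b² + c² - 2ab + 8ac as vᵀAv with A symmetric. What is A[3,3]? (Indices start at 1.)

1

The coefficient of c² in Q is 1, and that is exactly A[3,3].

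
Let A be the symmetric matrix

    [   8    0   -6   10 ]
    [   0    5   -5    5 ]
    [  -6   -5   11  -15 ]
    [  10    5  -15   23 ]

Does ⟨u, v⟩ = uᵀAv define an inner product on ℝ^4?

yes

Symmetric row and column elimination reduces A to a congruent diagonal form with pivots 8, 5, 3/2, 4/3.
Counting signs: 4 positive.
Hence Q is positive definite.
⟨·,·⟩ is an inner product exactly when A is positive definite.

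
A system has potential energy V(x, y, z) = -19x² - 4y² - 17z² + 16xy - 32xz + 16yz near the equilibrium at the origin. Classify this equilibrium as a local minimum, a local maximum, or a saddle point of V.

The Hessian at the origin is H = [[-38, 16, -32], [16, -8, 16], [-32, 16, -34]].
Applying the same elementary operations to the rows and columns of H produces a congruent diagonal matrix with entries -38, -24/19, -2.
That gives 3 negative pivots.
H is negative definite, so the origin is a strict local maximum.

local maximum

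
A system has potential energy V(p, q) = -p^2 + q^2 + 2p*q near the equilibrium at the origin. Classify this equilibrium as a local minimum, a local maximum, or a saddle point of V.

The Hessian at the origin is H = [[-2, 2], [2, 2]].
det H = -2·2 − (2)² = -8 < 0, so H is indefinite.
Therefore the origin is a saddle point.

saddle point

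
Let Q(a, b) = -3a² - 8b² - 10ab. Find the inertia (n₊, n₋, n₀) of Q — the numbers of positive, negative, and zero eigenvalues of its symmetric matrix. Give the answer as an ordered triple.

(1, 1, 0)

Write A = [[-3, -5], [-5, -8]].
Symmetric row and column elimination reduces A to a congruent diagonal form with pivots -3, 1/3.
So there are 1 positive, 1 negative pivots.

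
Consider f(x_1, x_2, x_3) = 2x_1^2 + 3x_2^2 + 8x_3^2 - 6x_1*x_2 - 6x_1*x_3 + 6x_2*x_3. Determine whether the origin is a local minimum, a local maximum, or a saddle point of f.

saddle point

The Hessian at the origin is H = [[4, -6, -6], [-6, 6, 6], [-6, 6, 16]].
Row-reducing H symmetrically gives the diagonal entries 4, -3, 10.
Counting signs: 2 positive, 1 negative.
H is indefinite, so the origin is a saddle point.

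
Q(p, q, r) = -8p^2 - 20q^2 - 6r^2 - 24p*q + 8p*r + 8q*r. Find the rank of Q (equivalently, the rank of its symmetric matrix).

3

The symmetric matrix is A = [[-8, -12, 4], [-12, -20, 4], [4, 4, -6]].
An LDLᵀ factorisation of A has diagonal entries -8, -2, -2.
So there are 3 negative pivots.
The rank is the number of nonzero pivots: 3.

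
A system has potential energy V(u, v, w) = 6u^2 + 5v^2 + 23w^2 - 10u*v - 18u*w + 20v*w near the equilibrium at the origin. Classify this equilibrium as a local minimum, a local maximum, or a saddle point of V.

The Hessian at the origin is H = [[12, -10, -18], [-10, 10, 20], [-18, 20, 46]].
Congruent diagonalization of H (simultaneous row and column reduction) yields pivots 12, 5/3, 4.
So there are 3 positive pivots.
H is positive definite, so the origin is a strict local minimum.

local minimum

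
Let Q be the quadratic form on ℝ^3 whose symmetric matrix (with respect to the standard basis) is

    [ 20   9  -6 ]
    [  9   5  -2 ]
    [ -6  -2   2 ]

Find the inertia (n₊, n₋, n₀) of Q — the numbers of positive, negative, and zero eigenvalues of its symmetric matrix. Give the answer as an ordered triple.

(2, 1, 0)

Symmetric row and column elimination reduces A to a congruent diagonal form with pivots 20, 19/20, -6/19.
That gives 2 positive, 1 negative pivots.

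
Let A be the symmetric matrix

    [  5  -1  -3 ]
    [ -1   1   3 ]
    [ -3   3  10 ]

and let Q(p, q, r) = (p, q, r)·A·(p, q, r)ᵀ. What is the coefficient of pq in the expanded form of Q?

The coefficient of pq is A[1,2] + A[2,1] = 2·(-1) = -2.

-2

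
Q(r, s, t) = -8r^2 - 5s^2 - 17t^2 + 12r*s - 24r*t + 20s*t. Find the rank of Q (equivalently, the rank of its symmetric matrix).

3

The associated matrix is A = [[-8, 6, -12], [6, -5, 10], [-12, 10, -17]].
Applying the same elementary operations to the rows and columns of A produces a congruent diagonal matrix with entries -8, -1/2, 3.
That gives 1 positive, 2 negative pivots.
The rank is the number of nonzero pivots: 3.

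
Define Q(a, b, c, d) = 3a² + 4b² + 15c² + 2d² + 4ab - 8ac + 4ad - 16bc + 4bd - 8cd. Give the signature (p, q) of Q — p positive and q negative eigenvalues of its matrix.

(3, 1)

The symmetric matrix is A = [[3, 2, -4, 2], [2, 4, -8, 2], [-4, -8, 15, -4], [2, 2, -4, 2]].
Applying the same elementary operations to the rows and columns of A produces a congruent diagonal matrix with entries 3, 8/3, -1, 1/2.
So there are 3 positive, 1 negative pivots.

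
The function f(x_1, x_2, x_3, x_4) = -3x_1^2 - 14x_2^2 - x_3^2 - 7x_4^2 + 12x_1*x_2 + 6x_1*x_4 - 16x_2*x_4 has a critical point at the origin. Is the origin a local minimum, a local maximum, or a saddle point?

local maximum

The Hessian at the origin is H = [[-6, 12, 0, 6], [12, -28, 0, -16], [0, 0, -2, 0], [6, -16, 0, -14]].
Symmetric row and column elimination reduces H to a congruent diagonal form with pivots -6, -4, -2, -4.
Counting signs: 4 negative.
H is negative definite, so the origin is a strict local maximum.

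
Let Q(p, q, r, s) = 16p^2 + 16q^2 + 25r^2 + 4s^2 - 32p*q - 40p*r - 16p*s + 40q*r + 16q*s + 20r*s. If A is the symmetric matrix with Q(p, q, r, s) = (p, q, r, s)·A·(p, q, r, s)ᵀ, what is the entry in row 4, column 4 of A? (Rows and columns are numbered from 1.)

The coefficient of s^2 in Q is 4, and that is exactly A[4,4].

4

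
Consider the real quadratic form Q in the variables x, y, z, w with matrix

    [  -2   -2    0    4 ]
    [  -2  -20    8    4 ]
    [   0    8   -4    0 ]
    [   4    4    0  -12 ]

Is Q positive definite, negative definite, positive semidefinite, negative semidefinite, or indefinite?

negative definite

Symmetric row and column elimination reduces A to a congruent diagonal form with pivots -2, -18, -4/9, -4.
That gives 4 negative pivots.
Hence Q is negative definite.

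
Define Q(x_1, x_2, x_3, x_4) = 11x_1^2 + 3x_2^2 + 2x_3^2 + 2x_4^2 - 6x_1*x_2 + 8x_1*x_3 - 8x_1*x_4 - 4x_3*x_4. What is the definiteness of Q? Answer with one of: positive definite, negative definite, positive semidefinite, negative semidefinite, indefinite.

The symmetric matrix is A = [[11, -3, 4, -4], [-3, 3, 0, 0], [4, 0, 2, -2], [-4, 0, -2, 2]].
Applying the same elementary operations to the rows and columns of A produces a congruent diagonal matrix with entries 11, 24/11, 0, 0.
Counting signs: 2 positive, 2 zero.
Hence Q is positive semidefinite.

positive semidefinite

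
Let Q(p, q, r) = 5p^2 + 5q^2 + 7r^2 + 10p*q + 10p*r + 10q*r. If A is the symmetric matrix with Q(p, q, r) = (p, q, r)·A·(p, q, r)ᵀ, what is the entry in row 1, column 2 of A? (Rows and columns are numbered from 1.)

The coefficient of p·q in Q is 10. For a symmetric A this equals A[1,2] + A[2,1] = 2·A[1,2].
So A[1,2] = 10/2 = 5.

5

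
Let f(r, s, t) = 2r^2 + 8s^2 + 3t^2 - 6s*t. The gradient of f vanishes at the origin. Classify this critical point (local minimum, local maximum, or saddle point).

local minimum

The Hessian at the origin is H = [[4, 0, 0], [0, 16, -6], [0, -6, 6]].
Symmetric row and column elimination reduces H to a congruent diagonal form with pivots 4, 16, 15/4.
That gives 3 positive pivots.
H is positive definite, so the origin is a strict local minimum.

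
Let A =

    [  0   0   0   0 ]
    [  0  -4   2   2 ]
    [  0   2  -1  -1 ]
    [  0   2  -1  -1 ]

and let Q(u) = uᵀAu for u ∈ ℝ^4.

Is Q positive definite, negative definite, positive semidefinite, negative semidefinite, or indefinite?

Symmetric row and column elimination reduces A to a congruent diagonal form with pivots 0, -4, 0, 0.
That gives 1 negative, 3 zero pivots.
Hence Q is negative semidefinite.

negative semidefinite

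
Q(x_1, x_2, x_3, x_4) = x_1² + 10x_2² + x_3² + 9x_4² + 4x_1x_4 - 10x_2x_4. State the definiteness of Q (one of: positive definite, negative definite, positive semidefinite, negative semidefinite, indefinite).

The symmetric matrix of Q is A = [[1, 0, 0, 2], [0, 10, 0, -5], [0, 0, 1, 0], [2, -5, 0, 9]].
Leading principal minors: Δ_1 = 1, Δ_2 = 10, Δ_3 = 10, Δ_4 = 25.
All leading principal minors are positive, so by Sylvester's criterion Q is positive definite.

positive definite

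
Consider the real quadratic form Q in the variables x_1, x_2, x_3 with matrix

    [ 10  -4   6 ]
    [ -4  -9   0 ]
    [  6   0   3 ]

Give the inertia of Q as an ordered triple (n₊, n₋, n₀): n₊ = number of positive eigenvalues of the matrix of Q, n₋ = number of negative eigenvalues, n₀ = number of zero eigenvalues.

Applying the same elementary operations to the rows and columns of A produces a congruent diagonal matrix with entries 10, -53/5, -3/53.
That gives 1 positive, 2 negative pivots.

(1, 2, 0)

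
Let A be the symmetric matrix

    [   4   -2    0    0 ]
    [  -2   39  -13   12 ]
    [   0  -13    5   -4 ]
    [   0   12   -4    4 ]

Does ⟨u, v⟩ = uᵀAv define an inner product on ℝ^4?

yes

Leading principal minors: Δ_1 = 4, Δ_2 = 152, Δ_3 = 84, Δ_4 = 16.
All leading principal minors are positive, so by Sylvester's criterion Q is positive definite.
⟨·,·⟩ is an inner product exactly when A is positive definite.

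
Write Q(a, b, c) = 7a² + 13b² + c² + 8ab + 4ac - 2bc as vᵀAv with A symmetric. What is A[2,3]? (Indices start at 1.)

The coefficient of b·c in Q is -2. For a symmetric A this equals A[2,3] + A[3,2] = 2·A[2,3].
So A[2,3] = -2/2 = -1.

-1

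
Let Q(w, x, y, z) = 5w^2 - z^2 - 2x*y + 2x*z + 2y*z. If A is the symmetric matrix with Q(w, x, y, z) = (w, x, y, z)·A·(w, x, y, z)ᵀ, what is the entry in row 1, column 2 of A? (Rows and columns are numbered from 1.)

The coefficient of w·x in Q is 0. For a symmetric A this equals A[1,2] + A[2,1] = 2·A[1,2].
So A[1,2] = 0/2 = 0.

0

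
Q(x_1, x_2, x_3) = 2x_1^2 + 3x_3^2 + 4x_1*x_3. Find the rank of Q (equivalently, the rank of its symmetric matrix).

The symmetric matrix is A = [[2, 0, 2], [0, 0, 0], [2, 0, 3]].
Row-reducing A symmetrically gives the diagonal entries 2, 0, 1.
That gives 2 positive, 1 zero pivots.
The rank is the number of nonzero pivots: 2.

2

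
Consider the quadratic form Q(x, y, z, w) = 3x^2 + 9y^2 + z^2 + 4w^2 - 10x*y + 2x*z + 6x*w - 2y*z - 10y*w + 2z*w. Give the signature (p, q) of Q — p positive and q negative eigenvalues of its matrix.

Write A = [[3, -5, 1, 3], [-5, 9, -1, -5], [1, -1, 1, 1], [3, -5, 1, 4]].
Row-reducing A symmetrically gives the diagonal entries 3, 2/3, 0, 1.
That gives 3 positive, 1 zero pivots.

(3, 0)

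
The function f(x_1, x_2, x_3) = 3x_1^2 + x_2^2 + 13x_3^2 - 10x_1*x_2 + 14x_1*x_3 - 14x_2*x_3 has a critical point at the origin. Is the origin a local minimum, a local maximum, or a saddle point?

The Hessian at the origin is H = [[6, -10, 14], [-10, 2, -14], [14, -14, 26]].
Row-reducing H symmetrically gives the diagonal entries 6, -44/3, -8/11.
So there are 1 positive, 2 negative pivots.
H is indefinite, so the origin is a saddle point.

saddle point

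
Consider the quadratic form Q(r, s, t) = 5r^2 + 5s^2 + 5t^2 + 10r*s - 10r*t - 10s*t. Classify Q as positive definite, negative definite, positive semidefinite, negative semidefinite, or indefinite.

positive semidefinite

The associated matrix is A = [[5, 5, -5], [5, 5, -5], [-5, -5, 5]].
Row-reducing A symmetrically gives the diagonal entries 5, 0, 0.
Counting signs: 1 positive, 2 zero.
Hence Q is positive semidefinite.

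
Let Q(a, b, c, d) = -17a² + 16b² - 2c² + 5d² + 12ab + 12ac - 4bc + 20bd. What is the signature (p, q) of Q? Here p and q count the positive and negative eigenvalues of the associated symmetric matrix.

The symmetric matrix is A = [[-17, 6, 6, 0], [6, 16, -2, 10], [6, -2, -2, 0], [0, 10, 0, 5]].
Applying the same elementary operations to the rows and columns of A produces a congruent diagonal matrix with entries -17, 308/17, 9/77, -5/9.
That gives 2 positive, 2 negative pivots.

(2, 2)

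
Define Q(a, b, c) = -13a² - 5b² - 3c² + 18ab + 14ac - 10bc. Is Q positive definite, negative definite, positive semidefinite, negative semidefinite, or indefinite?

Write A = [[-13, 9, 7], [9, -5, -5], [7, -5, -3]].
Congruent diagonalization of A (simultaneous row and column reduction) yields pivots -13, 16/13, 3/4.
So there are 2 positive, 1 negative pivots.
Hence Q is indefinite.

indefinite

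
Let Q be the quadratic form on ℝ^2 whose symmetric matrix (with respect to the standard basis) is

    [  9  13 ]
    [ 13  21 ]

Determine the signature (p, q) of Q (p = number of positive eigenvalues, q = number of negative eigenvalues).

Row-reducing A symmetrically gives the diagonal entries 9, 20/9.
So there are 2 positive pivots.

(2, 0)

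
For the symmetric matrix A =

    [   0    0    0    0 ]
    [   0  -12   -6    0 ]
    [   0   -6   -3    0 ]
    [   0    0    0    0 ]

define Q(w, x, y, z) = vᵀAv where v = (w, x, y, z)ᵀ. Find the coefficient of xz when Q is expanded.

The coefficient of xz is A[2,4] + A[4,2] = 2·0 = 0.

0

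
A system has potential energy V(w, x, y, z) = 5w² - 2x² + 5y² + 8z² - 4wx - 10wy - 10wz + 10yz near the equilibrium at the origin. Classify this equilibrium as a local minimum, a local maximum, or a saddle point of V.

saddle point

The Hessian at the origin is H = [[10, -4, -10, -10], [-4, -4, 0, 0], [-10, 0, 10, 10], [-10, 0, 10, 16]].
Congruent diagonalization of H (simultaneous row and column reduction) yields pivots 10, -28/5, 20/7, 6.
That gives 3 positive, 1 negative pivots.
H is indefinite, so the origin is a saddle point.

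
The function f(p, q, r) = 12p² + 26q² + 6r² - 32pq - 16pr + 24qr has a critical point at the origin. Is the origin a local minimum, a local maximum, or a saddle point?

The Hessian at the origin is H = [[24, -32, -16], [-32, 52, 24], [-16, 24, 12]].
Symmetric row and column elimination reduces H to a congruent diagonal form with pivots 24, 28/3, 4/7.
So there are 3 positive pivots.
H is positive definite, so the origin is a strict local minimum.

local minimum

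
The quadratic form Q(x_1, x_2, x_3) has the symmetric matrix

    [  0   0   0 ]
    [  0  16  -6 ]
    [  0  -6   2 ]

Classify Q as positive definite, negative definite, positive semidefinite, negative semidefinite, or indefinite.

Symmetric row and column elimination reduces A to a congruent diagonal form with pivots 0, 16, -1/4.
That gives 1 positive, 1 negative, 1 zero pivots.
Hence Q is indefinite.

indefinite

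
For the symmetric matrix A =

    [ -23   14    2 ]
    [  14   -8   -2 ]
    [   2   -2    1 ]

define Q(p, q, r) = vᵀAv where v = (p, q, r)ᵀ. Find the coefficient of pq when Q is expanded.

The coefficient of pq is A[1,2] + A[2,1] = 2·14 = 28.

28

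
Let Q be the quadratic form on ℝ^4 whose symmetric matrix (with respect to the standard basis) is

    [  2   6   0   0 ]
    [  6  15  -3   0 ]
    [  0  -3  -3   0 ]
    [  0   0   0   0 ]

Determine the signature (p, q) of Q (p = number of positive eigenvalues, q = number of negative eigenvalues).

(1, 1)

Row-reducing A symmetrically gives the diagonal entries 2, -3, 0, 0.
So there are 1 positive, 1 negative, 2 zero pivots.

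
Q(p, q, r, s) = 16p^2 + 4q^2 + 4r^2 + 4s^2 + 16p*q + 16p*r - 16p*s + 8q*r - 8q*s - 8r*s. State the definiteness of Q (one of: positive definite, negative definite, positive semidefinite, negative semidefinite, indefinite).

Write A = [[16, 8, 8, -8], [8, 4, 4, -4], [8, 4, 4, -4], [-8, -4, -4, 4]].
Congruent diagonalization of A (simultaneous row and column reduction) yields pivots 16, 0, 0, 0.
That gives 1 positive, 3 zero pivots.
Hence Q is positive semidefinite.

positive semidefinite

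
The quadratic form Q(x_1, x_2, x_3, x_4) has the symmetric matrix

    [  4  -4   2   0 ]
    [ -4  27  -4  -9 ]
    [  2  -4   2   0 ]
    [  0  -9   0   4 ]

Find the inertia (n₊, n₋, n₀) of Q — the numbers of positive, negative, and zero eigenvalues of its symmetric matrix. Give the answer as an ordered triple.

(3, 1, 0)

Congruent diagonalization of A (simultaneous row and column reduction) yields pivots 4, 23, 19/23, -5/19.
That gives 3 positive, 1 negative pivots.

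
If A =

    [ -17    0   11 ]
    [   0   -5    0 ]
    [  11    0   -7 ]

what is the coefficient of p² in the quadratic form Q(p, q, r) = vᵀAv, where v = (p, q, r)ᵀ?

The coefficient of p² is the diagonal entry A[1,1] = -17.

-17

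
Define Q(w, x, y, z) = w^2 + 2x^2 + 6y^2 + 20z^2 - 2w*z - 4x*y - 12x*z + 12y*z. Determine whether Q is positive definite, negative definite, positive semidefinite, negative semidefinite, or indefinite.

The associated matrix is A = [[1, 0, 0, -1], [0, 2, -2, -6], [0, -2, 6, 6], [-1, -6, 6, 20]].
Applying the same elementary operations to the rows and columns of A produces a congruent diagonal matrix with entries 1, 2, 4, 1.
That gives 4 positive pivots.
Hence Q is positive definite.

positive definite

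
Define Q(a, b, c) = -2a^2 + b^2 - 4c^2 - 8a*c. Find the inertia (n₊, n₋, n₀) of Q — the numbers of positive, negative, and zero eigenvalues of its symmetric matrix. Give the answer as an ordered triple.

The symmetric matrix is A = [[-2, 0, -4], [0, 1, 0], [-4, 0, -4]].
Congruent diagonalization of A (simultaneous row and column reduction) yields pivots -2, 1, 4.
So there are 2 positive, 1 negative pivots.

(2, 1, 0)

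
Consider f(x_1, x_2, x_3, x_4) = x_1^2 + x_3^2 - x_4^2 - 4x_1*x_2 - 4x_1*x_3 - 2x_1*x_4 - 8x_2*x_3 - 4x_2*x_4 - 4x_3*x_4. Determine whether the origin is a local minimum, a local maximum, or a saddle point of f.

saddle point

The Hessian at the origin is H = [[2, -4, -4, -2], [-4, 0, -8, -4], [-4, -8, 2, -4], [-2, -4, -4, -2]].
Row-reducing H symmetrically gives the diagonal entries 2, -8, 26, 20/13.
Counting signs: 3 positive, 1 negative.
H is indefinite, so the origin is a saddle point.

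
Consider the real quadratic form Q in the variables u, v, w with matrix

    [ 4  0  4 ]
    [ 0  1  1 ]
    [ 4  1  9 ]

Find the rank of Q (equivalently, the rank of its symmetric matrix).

Congruent diagonalization of A (simultaneous row and column reduction) yields pivots 4, 1, 4.
That gives 3 positive pivots.
The rank is the number of nonzero pivots: 3.

3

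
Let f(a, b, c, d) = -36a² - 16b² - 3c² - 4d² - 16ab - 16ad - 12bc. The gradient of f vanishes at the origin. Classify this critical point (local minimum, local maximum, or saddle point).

The Hessian at the origin is H = [[-72, -16, 0, -16], [-16, -32, -12, 0], [0, -12, -6, 0], [-16, 0, 0, -8]].
Symmetric row and column elimination reduces H to a congruent diagonal form with pivots -72, -256/9, -15/16, -8/5.
So there are 4 negative pivots.
H is negative definite, so the origin is a strict local maximum.

local maximum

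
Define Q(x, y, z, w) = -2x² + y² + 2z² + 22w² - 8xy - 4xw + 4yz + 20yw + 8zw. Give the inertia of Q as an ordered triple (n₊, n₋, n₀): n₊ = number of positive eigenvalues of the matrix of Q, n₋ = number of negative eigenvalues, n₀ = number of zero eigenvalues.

Write A = [[-2, -4, 0, -2], [-4, 1, 2, 10], [0, 2, 2, 4], [-2, 10, 4, 22]].
Row-reducing A symmetrically gives the diagonal entries -2, 9, 14/9, 12/7.
So there are 3 positive, 1 negative pivots.

(3, 1, 0)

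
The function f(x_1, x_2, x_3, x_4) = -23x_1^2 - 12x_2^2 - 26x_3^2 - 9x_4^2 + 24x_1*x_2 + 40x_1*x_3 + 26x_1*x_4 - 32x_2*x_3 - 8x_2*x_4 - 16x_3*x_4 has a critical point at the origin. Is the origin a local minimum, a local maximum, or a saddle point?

local maximum

The Hessian at the origin is H = [[-46, 24, 40, 26], [24, -24, -32, -8], [40, -32, -52, -16], [26, -8, -16, -18]].
An LDLᵀ factorisation of H has diagonal entries -46, -264/23, -212/33, -20/53.
Counting signs: 4 negative.
H is negative definite, so the origin is a strict local maximum.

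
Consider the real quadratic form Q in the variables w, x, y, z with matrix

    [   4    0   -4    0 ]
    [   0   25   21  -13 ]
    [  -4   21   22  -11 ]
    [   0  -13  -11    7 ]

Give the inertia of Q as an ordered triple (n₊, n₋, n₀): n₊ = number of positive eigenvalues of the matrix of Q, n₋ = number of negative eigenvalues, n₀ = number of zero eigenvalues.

Symmetric row and column elimination reduces A to a congruent diagonal form with pivots 4, 25, 9/25, 2/9.
So there are 4 positive pivots.

(4, 0, 0)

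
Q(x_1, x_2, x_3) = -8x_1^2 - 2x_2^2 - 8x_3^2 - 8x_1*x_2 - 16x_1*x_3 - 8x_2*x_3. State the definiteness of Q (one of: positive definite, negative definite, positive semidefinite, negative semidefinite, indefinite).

The symmetric matrix is A = [[-8, -4, -8], [-4, -2, -4], [-8, -4, -8]].
Applying the same elementary operations to the rows and columns of A produces a congruent diagonal matrix with entries -8, 0, 0.
That gives 1 negative, 2 zero pivots.
Hence Q is negative semidefinite.

negative semidefinite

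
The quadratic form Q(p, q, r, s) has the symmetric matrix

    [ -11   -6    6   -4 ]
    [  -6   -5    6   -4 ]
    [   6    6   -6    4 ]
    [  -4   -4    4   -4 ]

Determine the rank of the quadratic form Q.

4

Applying the same elementary operations to the rows and columns of A produces a congruent diagonal matrix with entries -11, -19/11, 30/19, -4/3.
That gives 1 positive, 3 negative pivots.
The rank is the number of nonzero pivots: 4.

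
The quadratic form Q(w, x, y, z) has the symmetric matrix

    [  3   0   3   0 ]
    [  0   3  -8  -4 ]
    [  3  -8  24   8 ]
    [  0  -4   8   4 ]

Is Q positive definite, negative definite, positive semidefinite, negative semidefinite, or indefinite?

indefinite

Applying the same elementary operations to the rows and columns of A produces a congruent diagonal matrix with entries 3, 3, -1/3, 20.
That gives 3 positive, 1 negative pivots.
Hence Q is indefinite.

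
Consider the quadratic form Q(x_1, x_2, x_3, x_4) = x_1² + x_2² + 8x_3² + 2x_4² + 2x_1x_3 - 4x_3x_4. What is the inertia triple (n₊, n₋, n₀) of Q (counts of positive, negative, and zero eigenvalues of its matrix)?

The associated matrix is A = [[1, 0, 1, 0], [0, 1, 0, 0], [1, 0, 8, -2], [0, 0, -2, 2]].
An LDLᵀ factorisation of A has diagonal entries 1, 1, 7, 10/7.
That gives 4 positive pivots.

(4, 0, 0)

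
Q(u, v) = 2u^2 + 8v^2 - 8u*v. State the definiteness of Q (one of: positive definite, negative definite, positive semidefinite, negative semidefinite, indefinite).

The symmetric matrix of Q is [[2, -4], [-4, 8]].
For the 2×2 matrix [[2, -4], [-4, 8]]: det = 2·8 − (-4)² = 0, trace = 10.
det = 0 so one eigenvalue is zero; the form is semidefinite with the sign of the trace.

positive semidefinite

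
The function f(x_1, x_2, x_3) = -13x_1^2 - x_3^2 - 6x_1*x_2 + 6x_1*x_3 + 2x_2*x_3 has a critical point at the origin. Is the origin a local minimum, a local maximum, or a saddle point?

saddle point

The Hessian at the origin is H = [[-26, -6, 6], [-6, 0, 2], [6, 2, -2]].
Row-reducing H symmetrically gives the diagonal entries -26, 18/13, -8/9.
That gives 1 positive, 2 negative pivots.
H is indefinite, so the origin is a saddle point.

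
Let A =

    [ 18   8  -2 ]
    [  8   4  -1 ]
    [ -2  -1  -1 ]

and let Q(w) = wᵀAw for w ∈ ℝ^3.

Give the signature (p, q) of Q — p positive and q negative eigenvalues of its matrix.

(2, 1)

Congruent diagonalization of A (simultaneous row and column reduction) yields pivots 18, 4/9, -5/4.
So there are 2 positive, 1 negative pivots.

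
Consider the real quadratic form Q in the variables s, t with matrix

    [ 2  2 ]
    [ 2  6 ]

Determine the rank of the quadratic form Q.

Row-reducing A symmetrically gives the diagonal entries 2, 4.
That gives 2 positive pivots.
The rank is the number of nonzero pivots: 2.

2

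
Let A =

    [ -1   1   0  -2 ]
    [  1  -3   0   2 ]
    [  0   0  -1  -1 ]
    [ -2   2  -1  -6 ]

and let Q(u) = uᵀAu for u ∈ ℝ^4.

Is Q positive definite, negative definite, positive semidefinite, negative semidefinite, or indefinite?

Leading principal minors: Δ_1 = -1, Δ_2 = 2, Δ_3 = -2, Δ_4 = 2.
The signs alternate starting with Δ_1 < 0, so by Sylvester's criterion Q is negative definite.

negative definite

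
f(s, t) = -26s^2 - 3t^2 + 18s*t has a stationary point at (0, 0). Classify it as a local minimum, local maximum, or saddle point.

The Hessian at the origin is H = [[-52, 18], [18, -6]].
det H = -52·-6 − (18)² = -12 < 0, so H is indefinite.
Therefore the origin is a saddle point.

saddle point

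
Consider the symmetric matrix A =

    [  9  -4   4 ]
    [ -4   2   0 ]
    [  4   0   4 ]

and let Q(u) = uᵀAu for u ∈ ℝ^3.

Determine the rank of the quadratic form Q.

Row-reducing A symmetrically gives the diagonal entries 9, 2/9, -12.
So there are 2 positive, 1 negative pivots.
The rank is the number of nonzero pivots: 3.

3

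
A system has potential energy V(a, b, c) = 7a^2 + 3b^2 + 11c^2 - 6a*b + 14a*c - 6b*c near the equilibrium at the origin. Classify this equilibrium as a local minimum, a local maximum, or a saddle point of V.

local minimum

The Hessian at the origin is H = [[14, -6, 14], [-6, 6, -6], [14, -6, 22]].
Congruent diagonalization of H (simultaneous row and column reduction) yields pivots 14, 24/7, 8.
Counting signs: 3 positive.
H is positive definite, so the origin is a strict local minimum.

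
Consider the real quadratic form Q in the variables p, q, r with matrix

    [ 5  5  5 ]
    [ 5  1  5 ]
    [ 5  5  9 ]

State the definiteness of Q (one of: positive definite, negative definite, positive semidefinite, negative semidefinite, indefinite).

Applying the same elementary operations to the rows and columns of A produces a congruent diagonal matrix with entries 5, -4, 4.
Counting signs: 2 positive, 1 negative.
Hence Q is indefinite.

indefinite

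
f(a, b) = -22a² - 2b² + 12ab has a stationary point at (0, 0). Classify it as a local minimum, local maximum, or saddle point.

local maximum

The Hessian at the origin is H = [[-44, 12], [12, -4]].
det H = -44·-4 − (12)² = 32 > 0 and H[1,1] = -44 < 0, so H is negative definite.
Therefore the origin is a local maximum.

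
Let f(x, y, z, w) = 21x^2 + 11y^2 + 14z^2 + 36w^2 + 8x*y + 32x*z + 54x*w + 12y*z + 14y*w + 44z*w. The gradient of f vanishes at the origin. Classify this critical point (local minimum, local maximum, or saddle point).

local minimum

The Hessian at the origin is H = [[42, 8, 32, 54], [8, 22, 12, 14], [32, 12, 28, 44], [54, 14, 44, 72]].
Symmetric row and column elimination reduces H to a congruent diagonal form with pivots 42, 430/21, 412/215, 24/103.
That gives 4 positive pivots.
H is positive definite, so the origin is a strict local minimum.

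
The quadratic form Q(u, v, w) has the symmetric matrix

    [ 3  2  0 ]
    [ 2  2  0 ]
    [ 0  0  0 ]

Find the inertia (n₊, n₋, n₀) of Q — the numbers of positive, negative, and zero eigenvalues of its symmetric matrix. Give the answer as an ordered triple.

(2, 0, 1)

Congruent diagonalization of A (simultaneous row and column reduction) yields pivots 3, 2/3, 0.
That gives 2 positive, 1 zero pivots.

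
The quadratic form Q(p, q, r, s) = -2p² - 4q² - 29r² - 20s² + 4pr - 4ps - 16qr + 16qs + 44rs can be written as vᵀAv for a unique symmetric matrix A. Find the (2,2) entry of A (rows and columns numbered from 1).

The coefficient of q² in Q is -4, and that is exactly A[2,2].

-4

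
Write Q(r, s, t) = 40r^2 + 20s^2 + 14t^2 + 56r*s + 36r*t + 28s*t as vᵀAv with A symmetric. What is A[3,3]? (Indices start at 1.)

The coefficient of t^2 in Q is 14, and that is exactly A[3,3].

14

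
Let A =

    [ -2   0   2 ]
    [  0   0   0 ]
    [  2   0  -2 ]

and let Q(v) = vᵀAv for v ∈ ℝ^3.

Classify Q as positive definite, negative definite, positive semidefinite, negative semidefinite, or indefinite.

Applying the same elementary operations to the rows and columns of A produces a congruent diagonal matrix with entries -2, 0, 0.
Counting signs: 1 negative, 2 zero.
Hence Q is negative semidefinite.

negative semidefinite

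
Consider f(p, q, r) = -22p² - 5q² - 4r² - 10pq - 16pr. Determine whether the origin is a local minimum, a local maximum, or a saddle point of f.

local maximum

The Hessian at the origin is H = [[-44, -10, -16], [-10, -10, 0], [-16, 0, -8]].
Symmetric row and column elimination reduces H to a congruent diagonal form with pivots -44, -85/11, -8/17.
So there are 3 negative pivots.
H is negative definite, so the origin is a strict local maximum.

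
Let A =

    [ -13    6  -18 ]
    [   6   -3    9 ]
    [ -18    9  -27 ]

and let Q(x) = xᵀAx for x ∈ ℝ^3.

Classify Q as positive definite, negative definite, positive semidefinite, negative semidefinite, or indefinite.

Applying the same elementary operations to the rows and columns of A produces a congruent diagonal matrix with entries -13, -3/13, 0.
So there are 2 negative, 1 zero pivots.
Hence Q is negative semidefinite.

negative semidefinite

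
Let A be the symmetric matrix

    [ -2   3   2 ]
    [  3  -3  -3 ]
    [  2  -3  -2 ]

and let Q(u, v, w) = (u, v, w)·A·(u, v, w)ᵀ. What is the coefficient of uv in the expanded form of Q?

6

The coefficient of uv is A[1,2] + A[2,1] = 2·3 = 6.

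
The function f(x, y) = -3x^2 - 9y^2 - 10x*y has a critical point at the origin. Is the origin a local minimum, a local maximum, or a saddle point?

local maximum

The Hessian at the origin is H = [[-6, -10], [-10, -18]].
det H = -6·-18 − (-10)² = 8 > 0 and H[1,1] = -6 < 0, so H is negative definite.
Therefore the origin is a local maximum.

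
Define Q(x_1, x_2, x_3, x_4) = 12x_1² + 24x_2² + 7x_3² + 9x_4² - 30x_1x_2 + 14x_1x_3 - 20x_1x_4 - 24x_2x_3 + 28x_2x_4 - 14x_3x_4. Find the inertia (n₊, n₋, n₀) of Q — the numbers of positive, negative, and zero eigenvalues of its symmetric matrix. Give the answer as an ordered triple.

Write A = [[12, -15, 7, -10], [-15, 24, -12, 14], [7, -12, 7, -7], [-10, 14, -7, 9]].
Applying the same elementary operations to the rows and columns of A produces a congruent diagonal matrix with entries 12, 21/4, 19/21, 10/57.
So there are 4 positive pivots.

(4, 0, 0)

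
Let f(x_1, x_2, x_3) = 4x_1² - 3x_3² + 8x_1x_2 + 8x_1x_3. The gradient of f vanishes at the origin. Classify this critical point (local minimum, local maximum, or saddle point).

saddle point

The Hessian at the origin is H = [[8, 8, 8], [8, 0, 0], [8, 0, -6]].
Applying the same elementary operations to the rows and columns of H produces a congruent diagonal matrix with entries 8, -8, -6.
That gives 1 positive, 2 negative pivots.
H is indefinite, so the origin is a saddle point.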